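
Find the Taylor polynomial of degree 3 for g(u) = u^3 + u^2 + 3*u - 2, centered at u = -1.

[(u + 1)^0] = -5;  [(u + 1)^1] = 4;  [(u + 1)^2] = -2;  [(u + 1)^3] = 1.

(u + 1)^3 - 2*(u + 1)^2 + 4*(u + 1) - 5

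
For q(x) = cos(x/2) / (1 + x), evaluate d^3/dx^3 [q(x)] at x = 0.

Write out both Maclaurin series and multiply, keeping only the needed powers.
The coefficient of x^3 in the expansion is -7/8, so q′′′(0) = 3! * (-7/8) = -21/4.

-21/4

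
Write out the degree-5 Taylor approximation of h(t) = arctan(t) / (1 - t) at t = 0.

Multiply the two series term by term and collect like powers.
[t^0] = 0;  [t^1] = 1;  [t^2] = 1;  [t^3] = 2/3;  [t^4] = 2/3;  [t^5] = 13/15.

13*t^5/15 + 2*t^4/3 + 2*t^3/3 + t^2 + t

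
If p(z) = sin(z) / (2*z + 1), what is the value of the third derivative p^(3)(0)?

23

Use 1/(1 - r) = Σ r^k on the denominator, then take the Cauchy product.
The coefficient of z^3 in the expansion is 23/6, so p′′′(0) = 3! * (23/6) = 23.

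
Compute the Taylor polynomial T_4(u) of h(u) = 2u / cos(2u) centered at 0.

Divide the numerator series by the denominator series (power-series long division).
[u^0] = 0;  [u^1] = 2;  [u^2] = 0;  [u^3] = 4;  [u^4] = 0.

4*u^3 + 2*u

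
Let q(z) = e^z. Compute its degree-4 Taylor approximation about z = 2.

q(2) = e^(2)
q′(2) = e^(2)
q′′(2) = e^(2)
q′′′(2) = e^(2)
q^(4)(2) = e^(2)
The Taylor polynomial is Σ q^(k)(2)/k! · (z - 2)^k.

(z - 2)^4*e^(2)/24 + (z - 2)^3*e^(2)/6 + (z - 2)^2*e^(2)/2 + (z - 2)*e^(2) + e^(2)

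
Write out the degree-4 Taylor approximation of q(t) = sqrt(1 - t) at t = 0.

q(0) = 1
q′(0) = -1/2
q′′(0) = -1/4
q′′′(0) = -3/8
q^(4)(0) = -15/16

-5*t^4/128 - t^3/16 - t^2/8 - t/2 + 1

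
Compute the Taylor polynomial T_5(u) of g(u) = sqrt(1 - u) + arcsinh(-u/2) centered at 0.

Add the two expansions coefficient-wise.
g(0) = 1
g′(0) = -1
g′′(0) = -1/4
g′′′(0) = -1/4
g^(4)(0) = -15/16
g^(5)(0) = -57/16
The Taylor polynomial is Σ g^(k)(0)/k! · u^k.

-19*u^5/640 - 5*u^4/128 - u^3/24 - u^2/8 - u + 1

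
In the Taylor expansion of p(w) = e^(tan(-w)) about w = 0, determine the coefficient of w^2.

1/2

Compose series: expand the inner function first, then feed it into the outer expansion.
p(0) = 1
p′(0) = -1
p′′(0) = 1
So c_2 = p′′(0)/2! = 1/2.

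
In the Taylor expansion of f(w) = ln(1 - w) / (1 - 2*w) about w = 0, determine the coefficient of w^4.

-131/12

Multiply the numerator's expansion by the denominator's geometric series.
f(0) = 0
f′(0) = -1
f′′(0) = -5
f′′′(0) = -32
f^(4)(0) = -262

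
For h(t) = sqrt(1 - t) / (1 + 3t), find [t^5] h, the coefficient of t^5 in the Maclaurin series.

-71833/256

Take the Cauchy product of the two expansions.
[t^0] = 1;  [t^1] = -7/2;  [t^2] = 83/8;  [t^3] = -499/16;  [t^4] = 11971/128;  [t^5] = -71833/256.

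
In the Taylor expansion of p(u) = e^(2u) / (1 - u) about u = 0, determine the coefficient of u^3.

19/3

Multiply the numerator's expansion by the denominator's geometric series.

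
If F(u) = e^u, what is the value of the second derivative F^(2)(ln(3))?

3

The coefficient of (u - ln(3))^2 in the expansion is 3/2, so F′′(ln(3)) = 2! * (3/2) = 3.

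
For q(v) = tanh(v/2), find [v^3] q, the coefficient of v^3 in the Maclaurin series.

q(0) = 0
q′(0) = 1/2
q′′(0) = 0
q′′′(0) = -1/4
The Taylor polynomial is Σ q^(k)(0)/k! · v^k.

-1/24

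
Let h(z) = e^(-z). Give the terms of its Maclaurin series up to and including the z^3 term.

Use the known series and substitute for the argument.
h(0) = 1
h′(0) = -1
h′′(0) = 1
h′′′(0) = -1

-z^3/6 + z^2/2 - z + 1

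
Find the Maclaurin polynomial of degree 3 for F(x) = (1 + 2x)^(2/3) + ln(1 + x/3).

11*x^3/27 - x^2/2 + 5*x/3 + 1

Add the two expansions coefficient-wise.
F(0) = 1
F′(0) = 5/3
F′′(0) = -1
F′′′(0) = 22/9
Then c_k = F^(k)(0)/k! gives each Taylor coefficient.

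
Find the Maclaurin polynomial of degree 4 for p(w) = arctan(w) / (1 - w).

2*w^4/3 + 2*w^3/3 + w^2 + w

Multiply the numerator's expansion by the denominator's geometric series.
p(0) = 0
p′(0) = 1
p′′(0) = 2
p′′′(0) = 4
p^(4)(0) = 16
The Taylor polynomial is Σ p^(k)(0)/k! · w^k.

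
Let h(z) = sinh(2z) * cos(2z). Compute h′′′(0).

Take the Cauchy product of the two expansions.
From the series, [z^3] h = -8/3; multiply by 3! = 6 to get -16.

-16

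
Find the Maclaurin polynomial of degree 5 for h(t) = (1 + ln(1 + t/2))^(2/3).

Substitute the inner expansion into the outer series and collect powers.
h(0) = 1
h′(0) = 1/3
h′′(0) = -2/9
h′′′(0) = 31/108
h^(4)(0) = -361/648
h^(5)(0) = 2837/1944
The Taylor polynomial is Σ h^(k)(0)/k! · t^k.

2837*t^5/233280 - 361*t^4/15552 + 31*t^3/648 - t^2/9 + t/3 + 1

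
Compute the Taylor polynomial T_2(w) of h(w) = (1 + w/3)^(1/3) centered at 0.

Apply the Taylor formula c_k = f^(k)(a)/k!.

-w^2/81 + w/9 + 1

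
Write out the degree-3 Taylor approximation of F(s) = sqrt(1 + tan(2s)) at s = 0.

11*s^3/6 - s^2/2 + s + 1

Compose series: expand the inner function first, then feed it into the outer expansion.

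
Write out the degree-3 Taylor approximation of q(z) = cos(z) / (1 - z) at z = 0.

z^3/2 + z^2/2 + z + 1

Take the Cauchy product of the two expansions.
q(0) = 1
q′(0) = 1
q′′(0) = 1
q′′′(0) = 3
Dividing each by k! gives the coefficients c_0, ..., c_3.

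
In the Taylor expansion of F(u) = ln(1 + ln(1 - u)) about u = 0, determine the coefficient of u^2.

-1

Plug the Maclaurin series of the inner function into that of the outer and collect terms.
F(0) = 0
F′(0) = -1
F′′(0) = -2
Dividing each by k! gives the coefficients c_0, ..., c_2.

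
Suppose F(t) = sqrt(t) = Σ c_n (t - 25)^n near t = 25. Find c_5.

7/500000000

F(25) = 5
F′(25) = 1/10
F′′(25) = -1/500
F′′′(25) = 3/25000
F^(4)(25) = -3/250000
F^(5)(25) = 21/12500000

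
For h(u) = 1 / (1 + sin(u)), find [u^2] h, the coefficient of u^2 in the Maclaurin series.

1

Expand as Σ (-1)^k u^k with u equal to the inner function's series.
[u^0] = 1;  [u^1] = -1;  [u^2] = 1.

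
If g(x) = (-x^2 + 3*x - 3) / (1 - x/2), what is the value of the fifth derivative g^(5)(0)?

Multiply each power in the prefactor through the base expansion.
The coefficient of x^5 in the expansion is -1/32, so g^(5)(0) = 5! * (-1/32) = -15/4.

-15/4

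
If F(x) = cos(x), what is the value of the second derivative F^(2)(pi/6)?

From the series, [(x - pi/6)^2] F = -sqrt(3)/4; multiply by 2! = 2 to get -sqrt(3)/2.

-sqrt(3)/2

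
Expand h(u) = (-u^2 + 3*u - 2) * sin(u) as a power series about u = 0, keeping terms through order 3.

-2*u^3/3 + 3*u^2 - 2*u

Shift and add copies of the series according to the polynomial's terms.
[u^0] = 0;  [u^1] = -2;  [u^2] = 3;  [u^3] = -2/3.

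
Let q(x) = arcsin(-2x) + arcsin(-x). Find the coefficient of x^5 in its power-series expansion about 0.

Add the two expansions coefficient-wise.
q(0) = 0
q′(0) = -3
q′′(0) = 0
q′′′(0) = -9
q^(4)(0) = 0
q^(5)(0) = -297

-99/40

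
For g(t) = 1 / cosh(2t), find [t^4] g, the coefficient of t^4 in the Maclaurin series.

Write the quotient as an unknown series and match coefficients against numerator = denominator · series.
[t^0] = 1;  [t^1] = 0;  [t^2] = -2;  [t^3] = 0;  [t^4] = 10/3.
So c_4 = g^(4)(0)/4! = 10/3.

10/3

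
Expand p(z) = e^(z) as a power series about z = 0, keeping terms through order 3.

Differentiate repeatedly and evaluate at the center.
[z^0] = 1;  [z^1] = 1;  [z^2] = 1/2;  [z^3] = 1/6.

z^3/6 + z^2/2 + z + 1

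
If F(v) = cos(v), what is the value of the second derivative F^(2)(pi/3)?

From the series, [(v - pi/3)^2] F = -1/4; multiply by 2! = 2 to get -1/2.

-1/2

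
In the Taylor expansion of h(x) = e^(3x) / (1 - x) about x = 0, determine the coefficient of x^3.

Multiply the two series term by term and collect like powers.
h(0) = 1
h′(0) = 4
h′′(0) = 17
h′′′(0) = 78
Dividing each by k! gives the coefficients c_0, ..., c_3.

13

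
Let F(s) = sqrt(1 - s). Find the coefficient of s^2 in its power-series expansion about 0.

-1/8

Apply the Taylor formula c_k = f^(k)(a)/k!.
[s^0] = 1;  [s^1] = -1/2;  [s^2] = -1/8.
So c_2 = F′′(0)/2! = -1/8.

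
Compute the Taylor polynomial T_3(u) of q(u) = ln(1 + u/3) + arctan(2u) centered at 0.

Add the two expansions coefficient-wise.
q(0) = 0
q′(0) = 7/3
q′′(0) = -1/9
q′′′(0) = -430/27
Dividing each by k! gives the coefficients c_0, ..., c_3.

-215*u^3/81 - u^2/18 + 7*u/3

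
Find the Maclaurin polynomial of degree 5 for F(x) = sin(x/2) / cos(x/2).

x^5/240 + x^3/24 + x/2

Invert the denominator's series and multiply.
[x^0] = 0;  [x^1] = 1/2;  [x^2] = 0;  [x^3] = 1/24;  [x^4] = 0;  [x^5] = 1/240.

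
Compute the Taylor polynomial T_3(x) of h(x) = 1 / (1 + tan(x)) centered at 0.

-4*x^3/3 + x^2 - x + 1

Write 1/(1+u) = 1 - u + u^2 - u^3 + ... and substitute the series for u.
[x^0] = 1;  [x^1] = -1;  [x^2] = 1;  [x^3] = -4/3.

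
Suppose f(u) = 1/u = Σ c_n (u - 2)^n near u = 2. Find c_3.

-1/16

f(2) = 1/2
f′(2) = -1/4
f′′(2) = 1/4
f′′′(2) = -3/8
So c_3 = f′′′(2)/3! = -1/16.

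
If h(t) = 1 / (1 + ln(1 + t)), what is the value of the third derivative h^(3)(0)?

Use the geometric series for the reciprocal, then substitute.
The coefficient of t^3 in the expansion is -7/3, so h′′′(0) = 3! * (-7/3) = -14.

-14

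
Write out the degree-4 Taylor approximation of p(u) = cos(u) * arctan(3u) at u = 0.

-21*u^3/2 + 3*u

Take the Cauchy product of the two expansions.
p(0) = 0
p′(0) = 3
p′′(0) = 0
p′′′(0) = -63
p^(4)(0) = 0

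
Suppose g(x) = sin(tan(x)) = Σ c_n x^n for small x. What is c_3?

Substitute the inner expansion into the outer series and collect powers.
[x^0] = 0;  [x^1] = 1;  [x^2] = 0;  [x^3] = 1/6.
So c_3 = g′′′(0)/3! = 1/6.

1/6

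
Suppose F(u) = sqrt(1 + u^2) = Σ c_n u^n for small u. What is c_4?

Differentiate repeatedly and evaluate at the center.

-1/8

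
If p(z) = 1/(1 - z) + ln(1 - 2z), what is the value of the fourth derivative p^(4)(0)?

-72

Add the two expansions coefficient-wise.
The coefficient of z^4 in the expansion is -3, so p^(4)(0) = 4! * (-3) = -72.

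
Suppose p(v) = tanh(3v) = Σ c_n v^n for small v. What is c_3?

-9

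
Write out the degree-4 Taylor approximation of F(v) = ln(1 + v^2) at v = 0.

[v^0] = 0;  [v^1] = 0;  [v^2] = 1;  [v^3] = 0;  [v^4] = -1/2.

-v^4/2 + v^2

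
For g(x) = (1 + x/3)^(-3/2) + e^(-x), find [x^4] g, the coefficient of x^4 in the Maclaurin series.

83/1152

Combine the two series term by term.
g(0) = 2
g′(0) = -3/2
g′′(0) = 17/12
g′′′(0) = -107/72
g^(4)(0) = 83/48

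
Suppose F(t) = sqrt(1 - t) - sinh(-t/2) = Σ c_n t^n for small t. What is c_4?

-5/128

Combine the two series term by term.
F(0) = 1
F′(0) = 0
F′′(0) = -1/4
F′′′(0) = -1/4
F^(4)(0) = -15/16
So c_4 = F^(4)(0)/4! = -5/128.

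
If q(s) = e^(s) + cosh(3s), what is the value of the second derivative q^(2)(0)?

Add the two expansions coefficient-wise.
The coefficient of s^2 in the expansion is 5, so q′′(0) = 2! * (5) = 10.

10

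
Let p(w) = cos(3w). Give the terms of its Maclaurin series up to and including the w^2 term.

[w^0] = 1;  [w^1] = 0;  [w^2] = -9/2.

1 - 9*w^2/2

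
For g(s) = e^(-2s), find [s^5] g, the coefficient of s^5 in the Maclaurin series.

Differentiate repeatedly and evaluate at the center.
[s^0] = 1;  [s^1] = -2;  [s^2] = 2;  [s^3] = -4/3;  [s^4] = 2/3;  [s^5] = -4/15.

-4/15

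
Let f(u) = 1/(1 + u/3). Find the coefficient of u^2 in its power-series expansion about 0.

1/9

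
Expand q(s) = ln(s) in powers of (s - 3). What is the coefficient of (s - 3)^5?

q(3) = ln(3)
q′(3) = 1/3
q′′(3) = -1/9
q′′′(3) = 2/27
q^(4)(3) = -2/27
q^(5)(3) = 8/81
Dividing each by k! gives the coefficients c_0, ..., c_5.

1/1215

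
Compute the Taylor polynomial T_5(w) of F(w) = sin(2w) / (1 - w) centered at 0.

14*w^5/15 + 2*w^4/3 + 2*w^3/3 + 2*w^2 + 2*w

Use 1/(1 - r) = Σ r^k on the denominator, then take the Cauchy product.
F(0) = 0
F′(0) = 2
F′′(0) = 4
F′′′(0) = 4
F^(4)(0) = 16
F^(5)(0) = 112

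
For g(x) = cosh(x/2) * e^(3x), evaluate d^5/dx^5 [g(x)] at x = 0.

Write out both Maclaurin series and multiply, keeping only the needed powers.
From the series, [x^5] g = 1661/640; multiply by 5! = 120 to get 4983/16.

4983/16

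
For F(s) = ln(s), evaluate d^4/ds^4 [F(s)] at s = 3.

-2/27

From the series, [(s - 3)^4] F = -1/324; multiply by 4! = 24 to get -2/27.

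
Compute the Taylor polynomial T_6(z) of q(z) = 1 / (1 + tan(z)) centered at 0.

122*z^6/45 - 32*z^5/15 + 5*z^4/3 - 4*z^3/3 + z^2 - z + 1

Write 1/(1+u) = 1 - u + u^2 - u^3 + ... and substitute the series for u.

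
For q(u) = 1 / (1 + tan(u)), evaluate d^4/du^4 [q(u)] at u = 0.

40

Write 1/(1+u) = 1 - u + u^2 - u^3 + ... and substitute the series for u.
The coefficient of u^4 in the expansion is 5/3, so q^(4)(0) = 4! * (5/3) = 40.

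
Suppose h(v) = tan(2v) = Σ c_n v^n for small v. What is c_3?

8/3

Differentiate repeatedly and evaluate at the center.
h(0) = 0
h′(0) = 2
h′′(0) = 0
h′′′(0) = 16
Dividing each by k! gives the coefficients c_0, ..., c_3.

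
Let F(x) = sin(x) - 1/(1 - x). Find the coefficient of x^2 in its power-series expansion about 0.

-1

Expand each term separately and add.
F(0) = -1
F′(0) = 0
F′′(0) = -2
Dividing each by k! gives the coefficients c_0, ..., c_2.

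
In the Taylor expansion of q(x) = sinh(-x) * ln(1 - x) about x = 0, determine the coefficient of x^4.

Take the Cauchy product of the two expansions.

1/2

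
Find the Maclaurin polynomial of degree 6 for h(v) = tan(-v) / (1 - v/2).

-67*v^6/480 - 67*v^5/240 - 7*v^4/24 - 7*v^3/12 - v^2/2 - v

Expand each factor separately, then convolve coefficients.
h(0) = 0
h′(0) = -1
h′′(0) = -1
h′′′(0) = -7/2
h^(4)(0) = -7
h^(5)(0) = -67/2
h^(6)(0) = -201/2
Then c_k = h^(k)(0)/k! gives each Taylor coefficient.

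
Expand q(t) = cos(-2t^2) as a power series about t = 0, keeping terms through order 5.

[t^0] = 1;  [t^1] = 0;  [t^2] = 0;  [t^3] = 0;  [t^4] = -2;  [t^5] = 0.

1 - 2*t^4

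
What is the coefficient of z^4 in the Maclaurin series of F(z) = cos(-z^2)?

-1/2

F(0) = 1
F′(0) = 0
F′′(0) = 0
F′′′(0) = 0
F^(4)(0) = -12
So c_4 = F^(4)(0)/4! = -1/2.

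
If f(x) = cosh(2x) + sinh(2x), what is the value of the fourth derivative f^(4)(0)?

16

Add the two expansions coefficient-wise.
The coefficient of x^4 in the expansion is 2/3, so f^(4)(0) = 4! * (2/3) = 16.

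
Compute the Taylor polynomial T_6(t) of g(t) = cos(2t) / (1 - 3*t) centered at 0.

25781*t^6/45 + 191*t^5 + 191*t^4/3 + 21*t^3 + 7*t^2 + 3*t + 1

Multiply the numerator's expansion by the denominator's geometric series.
[t^0] = 1;  [t^1] = 3;  [t^2] = 7;  [t^3] = 21;  [t^4] = 191/3;  [t^5] = 191;  [t^6] = 25781/45.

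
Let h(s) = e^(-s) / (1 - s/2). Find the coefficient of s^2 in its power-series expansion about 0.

1/4

Take the Cauchy product of the two expansions.
So c_2 = h′′(0)/2! = 1/4.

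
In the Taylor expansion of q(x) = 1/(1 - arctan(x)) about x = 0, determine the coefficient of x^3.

Compose series: expand the inner function first, then feed it into the outer expansion.
So c_3 = q′′′(0)/3! = 2/3.

2/3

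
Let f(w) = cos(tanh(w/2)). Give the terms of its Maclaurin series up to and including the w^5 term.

Plug the Maclaurin series of the inner function into that of the outer and collect terms.
[w^0] = 1;  [w^1] = 0;  [w^2] = -1/8;  [w^3] = 0;  [w^4] = 3/128;  [w^5] = 0.

3*w^4/128 - w^2/8 + 1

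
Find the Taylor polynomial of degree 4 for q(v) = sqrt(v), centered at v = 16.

-5*(v - 16)^4/2097152 + (v - 16)^3/16384 - (v - 16)^2/512 + (v - 16)/8 + 4

Apply the Taylor formula c_k = f^(k)(a)/k!.
q(16) = 4
q′(16) = 1/8
q′′(16) = -1/256
q′′′(16) = 3/8192
q^(4)(16) = -15/262144
The Taylor polynomial is Σ q^(k)(16)/k! · (v - 16)^k.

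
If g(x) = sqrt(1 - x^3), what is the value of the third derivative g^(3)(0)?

-3

The coefficient of x^3 in the expansion is -1/2, so g′′′(0) = 3! * (-1/2) = -3.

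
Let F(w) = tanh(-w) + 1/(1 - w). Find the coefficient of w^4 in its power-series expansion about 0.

Expand each term separately and add.
So c_4 = F^(4)(0)/4! = 1.

1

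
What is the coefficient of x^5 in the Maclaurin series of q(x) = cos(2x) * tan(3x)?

Multiply the two series term by term and collect like powers.
q(0) = 0
q′(0) = 3
q′′(0) = 0
q′′′(0) = 18
q^(4)(0) = 0
q^(5)(0) = 1968

82/5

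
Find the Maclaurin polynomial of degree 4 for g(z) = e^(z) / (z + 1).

3*z^4/8 - z^3/3 + z^2/2 + 1

Expand 1/(denominator) as a geometric series and multiply by the numerator's series.
[z^0] = 1;  [z^1] = 0;  [z^2] = 1/2;  [z^3] = -1/3;  [z^4] = 3/8.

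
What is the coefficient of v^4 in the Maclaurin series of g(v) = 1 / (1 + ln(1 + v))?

11/3

Expand as Σ (-1)^k u^k with u equal to the inner function's series.
[v^0] = 1;  [v^1] = -1;  [v^2] = 3/2;  [v^3] = -7/3;  [v^4] = 11/3.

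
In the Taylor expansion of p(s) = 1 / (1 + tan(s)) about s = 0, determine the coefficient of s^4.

5/3

Expand as Σ (-1)^k u^k with u equal to the inner function's series.
p(0) = 1
p′(0) = -1
p′′(0) = 2
p′′′(0) = -8
p^(4)(0) = 40
So c_4 = p^(4)(0)/4! = 5/3.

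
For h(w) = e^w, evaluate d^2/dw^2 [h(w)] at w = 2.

Compute the successive derivatives at the expansion point and divide by k!.
The coefficient of (w - 2)^2 in the expansion is e^(2)/2, so h′′(2) = 2! * (e^(2)/2) = e^(2).

e^(2)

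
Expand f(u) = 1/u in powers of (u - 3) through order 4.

[(u - 3)^0] = 1/3;  [(u - 3)^1] = -1/9;  [(u - 3)^2] = 1/27;  [(u - 3)^3] = -1/81;  [(u - 3)^4] = 1/243.

(u - 3)^4/243 - (u - 3)^3/81 + (u - 3)^2/27 - (u - 3)/9 + 1/3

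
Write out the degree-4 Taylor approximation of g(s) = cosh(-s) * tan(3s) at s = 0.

21*s^3/2 + 3*s

Take the Cauchy product of the two expansions.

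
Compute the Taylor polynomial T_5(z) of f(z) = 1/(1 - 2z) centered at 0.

f(0) = 1
f′(0) = 2
f′′(0) = 8
f′′′(0) = 48
f^(4)(0) = 384
f^(5)(0) = 3840

32*z^5 + 16*z^4 + 8*z^3 + 4*z^2 + 2*z + 1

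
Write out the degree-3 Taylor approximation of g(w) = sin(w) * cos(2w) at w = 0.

-13*w^3/6 + w

Take the Cauchy product of the two expansions.
g(0) = 0
g′(0) = 1
g′′(0) = 0
g′′′(0) = -13
The Taylor polynomial is Σ g^(k)(0)/k! · w^k.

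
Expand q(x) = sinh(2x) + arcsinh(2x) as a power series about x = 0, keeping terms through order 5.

Expand each term separately and add.
q(0) = 0
q′(0) = 4
q′′(0) = 0
q′′′(0) = 0
q^(4)(0) = 0
q^(5)(0) = 320

8*x^5/3 + 4*x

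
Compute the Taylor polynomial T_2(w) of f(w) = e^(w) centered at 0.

w^2/2 + w + 1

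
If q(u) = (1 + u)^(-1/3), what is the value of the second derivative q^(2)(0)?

4/9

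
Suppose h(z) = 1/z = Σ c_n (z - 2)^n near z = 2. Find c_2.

1/8

h(2) = 1/2
h′(2) = -1/4
h′′(2) = 1/4
So c_2 = h′′(2)/2! = 1/8.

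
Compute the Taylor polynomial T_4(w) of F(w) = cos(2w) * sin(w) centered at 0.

-13*w^3/6 + w

Write out both Maclaurin series and multiply, keeping only the needed powers.
F(0) = 0
F′(0) = 1
F′′(0) = 0
F′′′(0) = -13
F^(4)(0) = 0
Then c_k = F^(k)(0)/k! gives each Taylor coefficient.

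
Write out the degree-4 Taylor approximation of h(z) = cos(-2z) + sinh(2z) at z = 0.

2*z^4/3 + 4*z^3/3 - 2*z^2 + 2*z + 1

Expand each term separately and add.
[z^0] = 1;  [z^1] = 2;  [z^2] = -2;  [z^3] = 4/3;  [z^4] = 2/3.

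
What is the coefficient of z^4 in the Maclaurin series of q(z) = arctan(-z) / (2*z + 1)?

22/3

Use 1/(1 - r) = Σ r^k on the denominator, then take the Cauchy product.
q(0) = 0
q′(0) = -1
q′′(0) = 4
q′′′(0) = -22
q^(4)(0) = 176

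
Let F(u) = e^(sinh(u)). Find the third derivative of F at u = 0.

2

Substitute the inner expansion into the outer series and collect powers.
From the series, [u^3] F = 1/3; multiply by 3! = 6 to get 2.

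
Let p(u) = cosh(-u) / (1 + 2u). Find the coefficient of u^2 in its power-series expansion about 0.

9/2

Write out both Maclaurin series and multiply, keeping only the needed powers.
[u^0] = 1;  [u^1] = -2;  [u^2] = 9/2.
So c_2 = p′′(0)/2! = 9/2.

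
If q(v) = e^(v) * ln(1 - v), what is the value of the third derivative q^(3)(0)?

Write out both Maclaurin series and multiply, keeping only the needed powers.
From the series, [v^3] q = -4/3; multiply by 3! = 6 to get -8.

-8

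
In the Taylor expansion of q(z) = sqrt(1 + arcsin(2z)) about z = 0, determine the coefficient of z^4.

Compose series: expand the inner function first, then feed it into the outer expansion.
q(0) = 1
q′(0) = 1
q′′(0) = -1
q′′′(0) = 7
q^(4)(0) = -31
The Taylor polynomial is Σ q^(k)(0)/k! · z^k.

-31/24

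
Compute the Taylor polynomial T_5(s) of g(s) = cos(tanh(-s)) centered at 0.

3*s^4/8 - s^2/2 + 1

Substitute the inner expansion into the outer series and collect powers.
g(0) = 1
g′(0) = 0
g′′(0) = -1
g′′′(0) = 0
g^(4)(0) = 9
g^(5)(0) = 0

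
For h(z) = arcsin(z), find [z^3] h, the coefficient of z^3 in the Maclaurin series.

h(0) = 0
h′(0) = 1
h′′(0) = 0
h′′′(0) = 1

1/6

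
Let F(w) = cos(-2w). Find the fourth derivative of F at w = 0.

16

The coefficient of w^4 in the expansion is 2/3, so F^(4)(0) = 4! * (2/3) = 16.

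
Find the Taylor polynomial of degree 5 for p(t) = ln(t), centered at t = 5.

[(t - 5)^0] = ln(5);  [(t - 5)^1] = 1/5;  [(t - 5)^2] = -1/50;  [(t - 5)^3] = 1/375;  [(t - 5)^4] = -1/2500;  [(t - 5)^5] = 1/15625.

(t - 5)^5/15625 - (t - 5)^4/2500 + (t - 5)^3/375 - (t - 5)^2/50 + (t - 5)/5 + ln(5)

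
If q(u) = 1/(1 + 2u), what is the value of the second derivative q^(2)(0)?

8

The coefficient of u^2 in the expansion is 4, so q′′(0) = 2! * (4) = 8.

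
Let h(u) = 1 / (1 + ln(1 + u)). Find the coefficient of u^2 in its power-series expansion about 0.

3/2

Write 1/(1+u) = 1 - u + u^2 - u^3 + ... and substitute the series for u.
h(0) = 1
h′(0) = -1
h′′(0) = 3
So c_2 = h′′(0)/2! = 3/2.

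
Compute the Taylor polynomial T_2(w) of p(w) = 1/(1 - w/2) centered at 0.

w^2/4 + w/2 + 1

Apply the Taylor formula c_k = f^(k)(a)/k!.
p(0) = 1
p′(0) = 1/2
p′′(0) = 1/2
Then c_k = p^(k)(0)/k! gives each Taylor coefficient.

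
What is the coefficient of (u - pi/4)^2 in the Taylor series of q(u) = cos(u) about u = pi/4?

-sqrt(2)/4

Compute the successive derivatives at the expansion point and divide by k!.
So c_2 = q′′(pi/4)/2! = -sqrt(2)/4.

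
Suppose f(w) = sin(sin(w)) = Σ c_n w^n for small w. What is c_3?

-1/3

Plug the Maclaurin series of the inner function into that of the outer and collect terms.
f(0) = 0
f′(0) = 1
f′′(0) = 0
f′′′(0) = -2
The Taylor polynomial is Σ f^(k)(0)/k! · w^k.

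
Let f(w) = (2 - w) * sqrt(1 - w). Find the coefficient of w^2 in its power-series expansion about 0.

Distribute the polynomial across the series and collect like powers.
f(0) = 2
f′(0) = -2
f′′(0) = 1/2
So c_2 = f′′(0)/2! = 1/4.

1/4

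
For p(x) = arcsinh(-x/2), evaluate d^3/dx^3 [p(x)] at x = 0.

1/8

Use the known series and substitute for the argument.
The coefficient of x^3 in the expansion is 1/48, so p′′′(0) = 3! * (1/48) = 1/8.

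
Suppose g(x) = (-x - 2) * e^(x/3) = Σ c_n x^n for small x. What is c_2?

-4/9

Distribute the polynomial across the series and collect like powers.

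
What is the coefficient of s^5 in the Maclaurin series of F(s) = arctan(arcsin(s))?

13/120

Substitute the inner expansion into the outer series and collect powers.
F(0) = 0
F′(0) = 1
F′′(0) = 0
F′′′(0) = -1
F^(4)(0) = 0
F^(5)(0) = 13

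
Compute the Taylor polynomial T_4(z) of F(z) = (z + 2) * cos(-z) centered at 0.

Multiply each power in the prefactor through the base expansion.
F(0) = 2
F′(0) = 1
F′′(0) = -2
F′′′(0) = -3
F^(4)(0) = 2
Then c_k = F^(k)(0)/k! gives each Taylor coefficient.

z^4/12 - z^3/2 - z^2 + z + 2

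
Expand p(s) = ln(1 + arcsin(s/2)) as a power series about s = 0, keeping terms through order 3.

Compose series: expand the inner function first, then feed it into the outer expansion.
[s^0] = 0;  [s^1] = 1/2;  [s^2] = -1/8;  [s^3] = 1/16.

s^3/16 - s^2/8 + s/2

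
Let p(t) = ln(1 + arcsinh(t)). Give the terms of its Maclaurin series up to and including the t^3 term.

Compose series: expand the inner function first, then feed it into the outer expansion.
p(0) = 0
p′(0) = 1
p′′(0) = -1
p′′′(0) = 1

t^3/6 - t^2/2 + t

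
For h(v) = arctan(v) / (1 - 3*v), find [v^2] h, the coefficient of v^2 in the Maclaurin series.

Multiply the numerator's expansion by the denominator's geometric series.

3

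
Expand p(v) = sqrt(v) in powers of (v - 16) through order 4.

[(v - 16)^0] = 4;  [(v - 16)^1] = 1/8;  [(v - 16)^2] = -1/512;  [(v - 16)^3] = 1/16384;  [(v - 16)^4] = -5/2097152.

-5*(v - 16)^4/2097152 + (v - 16)^3/16384 - (v - 16)^2/512 + (v - 16)/8 + 4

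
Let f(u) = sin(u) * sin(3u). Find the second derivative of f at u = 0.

6

Multiply the two series term by term and collect like powers.
From the series, [u^2] f = 3; multiply by 2! = 2 to get 6.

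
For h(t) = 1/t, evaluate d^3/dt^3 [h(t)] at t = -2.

-3/8

The coefficient of (t + 2)^3 in the expansion is -1/16, so h′′′(-2) = 3! * (-1/16) = -3/8.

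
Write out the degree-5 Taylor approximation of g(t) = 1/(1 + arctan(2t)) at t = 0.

-32*t^5/5 + 16*t^4/3 - 16*t^3/3 + 4*t^2 - 2*t + 1

Let u equal the inner series; expand the outer function in u and truncate.
g(0) = 1
g′(0) = -2
g′′(0) = 8
g′′′(0) = -32
g^(4)(0) = 128
g^(5)(0) = -768
The Taylor polynomial is Σ g^(k)(0)/k! · t^k.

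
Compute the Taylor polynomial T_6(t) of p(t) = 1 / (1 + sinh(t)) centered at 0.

77*t^6/45 - 181*t^5/120 + 4*t^4/3 - 7*t^3/6 + t^2 - t + 1

Write 1/(1+u) = 1 - u + u^2 - u^3 + ... and substitute the series for u.
p(0) = 1
p′(0) = -1
p′′(0) = 2
p′′′(0) = -7
p^(4)(0) = 32
p^(5)(0) = -181
p^(6)(0) = 1232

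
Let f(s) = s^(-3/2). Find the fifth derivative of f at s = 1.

Apply the Taylor formula c_k = f^(k)(a)/k!.
From the series, [(s - 1)^5] f = -693/256; multiply by 5! = 120 to get -10395/32.

-10395/32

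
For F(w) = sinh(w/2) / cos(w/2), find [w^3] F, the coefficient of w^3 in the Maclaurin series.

Divide the numerator series by the denominator series (power-series long division).
F(0) = 0
F′(0) = 1/2
F′′(0) = 0
F′′′(0) = 1/2

1/12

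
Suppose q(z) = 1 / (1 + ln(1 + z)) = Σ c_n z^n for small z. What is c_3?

-7/3

Use the geometric series for the reciprocal, then substitute.
q(0) = 1
q′(0) = -1
q′′(0) = 3
q′′′(0) = -14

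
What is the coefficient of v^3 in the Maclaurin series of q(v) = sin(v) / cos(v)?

Invert the denominator's series and multiply.
q(0) = 0
q′(0) = 1
q′′(0) = 0
q′′′(0) = 2
So c_3 = q′′′(0)/3! = 1/3.

1/3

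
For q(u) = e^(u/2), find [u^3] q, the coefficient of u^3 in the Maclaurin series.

[u^0] = 1;  [u^1] = 1/2;  [u^2] = 1/8;  [u^3] = 1/48.

1/48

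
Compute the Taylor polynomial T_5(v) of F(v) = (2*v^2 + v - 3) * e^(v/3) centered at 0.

31*v^5/2430 + 25*v^4/216 + 19*v^3/27 + 13*v^2/6 - 3

Multiply each power in the prefactor through the base expansion.
[v^0] = -3;  [v^1] = 0;  [v^2] = 13/6;  [v^3] = 19/27;  [v^4] = 25/216;  [v^5] = 31/2430.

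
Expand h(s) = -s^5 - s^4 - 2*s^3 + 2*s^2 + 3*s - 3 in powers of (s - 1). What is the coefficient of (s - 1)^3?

h(1) = -2
h′(1) = -8
h′′(1) = -40
h′′′(1) = -96
So c_3 = h′′′(1)/3! = -16.

-16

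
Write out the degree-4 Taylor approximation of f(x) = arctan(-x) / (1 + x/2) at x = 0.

-x^4/24 + x^3/12 + x^2/2 - x

Multiply the two series term by term and collect like powers.
f(0) = 0
f′(0) = -1
f′′(0) = 1
f′′′(0) = 1/2
f^(4)(0) = -1
Then c_k = f^(k)(0)/k! gives each Taylor coefficient.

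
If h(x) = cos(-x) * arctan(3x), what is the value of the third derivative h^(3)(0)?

-63

Expand each factor separately, then convolve coefficients.
The coefficient of x^3 in the expansion is -21/2, so h′′′(0) = 3! * (-21/2) = -63.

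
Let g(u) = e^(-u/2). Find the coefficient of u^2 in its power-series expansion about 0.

1/8

c_2 = g′′(0)/2! = 1/8.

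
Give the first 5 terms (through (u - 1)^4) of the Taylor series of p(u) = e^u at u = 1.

e*(u - 1)^4/24 + e*(u - 1)^3/6 + e*(u - 1)^2/2 + e*(u - 1) + e

p(1) = e
p′(1) = e
p′′(1) = e
p′′′(1) = e
p^(4)(1) = e
The Taylor polynomial is Σ p^(k)(1)/k! · (u - 1)^k.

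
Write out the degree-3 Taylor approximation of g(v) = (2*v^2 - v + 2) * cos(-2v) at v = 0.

2*v^3 - 2*v^2 - v + 2

Distribute the polynomial across the series and collect like powers.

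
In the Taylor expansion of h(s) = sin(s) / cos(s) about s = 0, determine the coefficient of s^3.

Divide the numerator series by the denominator series (power-series long division).
[s^0] = 0;  [s^1] = 1;  [s^2] = 0;  [s^3] = 1/3.

1/3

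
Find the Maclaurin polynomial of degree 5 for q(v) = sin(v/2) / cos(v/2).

Write the quotient as an unknown series and match coefficients against numerator = denominator · series.
[v^0] = 0;  [v^1] = 1/2;  [v^2] = 0;  [v^3] = 1/24;  [v^4] = 0;  [v^5] = 1/240.

v^5/240 + v^3/24 + v/2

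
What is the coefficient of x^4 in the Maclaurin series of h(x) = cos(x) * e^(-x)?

Expand each factor separately, then convolve coefficients.
[x^0] = 1;  [x^1] = -1;  [x^2] = 0;  [x^3] = 1/3;  [x^4] = -1/6.

-1/6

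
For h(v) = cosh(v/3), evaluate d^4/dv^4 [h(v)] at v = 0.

1/81

Compute the successive derivatives at the expansion point and divide by k!.
The coefficient of v^4 in the expansion is 1/1944, so h^(4)(0) = 4! * (1/1944) = 1/81.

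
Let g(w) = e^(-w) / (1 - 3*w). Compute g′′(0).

Expand 1/(denominator) as a geometric series and multiply by the numerator's series.
From the series, [w^2] g = 13/2; multiply by 2! = 2 to get 13.

13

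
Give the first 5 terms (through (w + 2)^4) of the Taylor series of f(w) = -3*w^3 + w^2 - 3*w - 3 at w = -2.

-3*(w + 2)^3 + 19*(w + 2)^2 - 43*(w + 2) + 31

f(-2) = 31
f′(-2) = -43
f′′(-2) = 38
f′′′(-2) = -18
f^(4)(-2) = 0
Then c_k = f^(k)(-2)/k! gives each Taylor coefficient.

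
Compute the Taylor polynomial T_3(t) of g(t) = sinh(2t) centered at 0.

g(0) = 0
g′(0) = 2
g′′(0) = 0
g′′′(0) = 8

4*t^3/3 + 2*t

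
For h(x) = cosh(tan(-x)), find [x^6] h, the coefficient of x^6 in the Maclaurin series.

59/240

Substitute the inner expansion into the outer series and collect powers.
[x^0] = 1;  [x^1] = 0;  [x^2] = 1/2;  [x^3] = 0;  [x^4] = 3/8;  [x^5] = 0;  [x^6] = 59/240.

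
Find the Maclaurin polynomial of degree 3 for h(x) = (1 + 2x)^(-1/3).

-112*x^3/81 + 8*x^2/9 - 2*x/3 + 1

[x^0] = 1;  [x^1] = -2/3;  [x^2] = 8/9;  [x^3] = -112/81.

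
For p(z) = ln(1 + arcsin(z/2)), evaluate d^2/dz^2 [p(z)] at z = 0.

-1/4

Let u equal the inner series; expand the outer function in u and truncate.
From the series, [z^2] p = -1/8; multiply by 2! = 2 to get -1/4.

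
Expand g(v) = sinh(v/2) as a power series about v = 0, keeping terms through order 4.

v^3/48 + v/2

[v^0] = 0;  [v^1] = 1/2;  [v^2] = 0;  [v^3] = 1/48;  [v^4] = 0.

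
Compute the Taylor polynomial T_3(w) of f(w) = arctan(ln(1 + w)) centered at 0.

-w^2/2 + w

Compose series: expand the inner function first, then feed it into the outer expansion.
f(0) = 0
f′(0) = 1
f′′(0) = -1
f′′′(0) = 0
Then c_k = f^(k)(0)/k! gives each Taylor coefficient.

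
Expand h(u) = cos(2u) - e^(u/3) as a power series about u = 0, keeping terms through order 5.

-u^5/29160 + 1295*u^4/1944 - u^3/162 - 37*u^2/18 - u/3

Combine the two series term by term.
[u^0] = 0;  [u^1] = -1/3;  [u^2] = -37/18;  [u^3] = -1/162;  [u^4] = 1295/1944;  [u^5] = -1/29160.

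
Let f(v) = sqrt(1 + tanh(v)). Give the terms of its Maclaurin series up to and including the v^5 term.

121*v^5/3840 + 17*v^4/384 - 5*v^3/48 - v^2/8 + v/2 + 1

Substitute the inner expansion into the outer series and collect powers.
f(0) = 1
f′(0) = 1/2
f′′(0) = -1/4
f′′′(0) = -5/8
f^(4)(0) = 17/16
f^(5)(0) = 121/32
Then c_k = f^(k)(0)/k! gives each Taylor coefficient.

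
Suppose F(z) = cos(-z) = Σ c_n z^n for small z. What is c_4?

1/24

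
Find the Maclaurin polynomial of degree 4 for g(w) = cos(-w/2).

w^4/384 - w^2/8 + 1

[w^0] = 1;  [w^1] = 0;  [w^2] = -1/8;  [w^3] = 0;  [w^4] = 1/384.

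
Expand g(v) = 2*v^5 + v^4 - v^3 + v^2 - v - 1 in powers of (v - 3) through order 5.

Compute the successive derivatives at the expansion point and divide by k!.
[(v - 3)^0] = 545;  [(v - 3)^1] = 896;  [(v - 3)^2] = 586;  [(v - 3)^3] = 191;  [(v - 3)^4] = 31;  [(v - 3)^5] = 2.

2*(v - 3)^5 + 31*(v - 3)^4 + 191*(v - 3)^3 + 586*(v - 3)^2 + 896*(v - 3) + 545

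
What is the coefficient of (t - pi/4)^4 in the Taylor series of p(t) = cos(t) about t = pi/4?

Differentiate repeatedly and evaluate at the center.
[(t - pi/4)^0] = sqrt(2)/2;  [(t - pi/4)^1] = -sqrt(2)/2;  [(t - pi/4)^2] = -sqrt(2)/4;  [(t - pi/4)^3] = sqrt(2)/12;  [(t - pi/4)^4] = sqrt(2)/48.
So c_4 = p^(4)(pi/4)/4! = sqrt(2)/48.

sqrt(2)/48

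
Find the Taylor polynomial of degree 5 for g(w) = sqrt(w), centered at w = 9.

7*(w - 9)^5/5038848 - 5*(w - 9)^4/279936 + (w - 9)^3/3888 - (w - 9)^2/216 + (w - 9)/6 + 3

g(9) = 3
g′(9) = 1/6
g′′(9) = -1/108
g′′′(9) = 1/648
g^(4)(9) = -5/11664
g^(5)(9) = 35/209952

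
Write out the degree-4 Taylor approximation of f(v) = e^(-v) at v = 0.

v^4/24 - v^3/6 + v^2/2 - v + 1

Apply the Taylor formula c_k = f^(k)(a)/k!.
f(0) = 1
f′(0) = -1
f′′(0) = 1
f′′′(0) = -1
f^(4)(0) = 1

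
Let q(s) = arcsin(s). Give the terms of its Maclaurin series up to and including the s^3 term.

s^3/6 + s

Use the known series and substitute for the argument.
[s^0] = 0;  [s^1] = 1;  [s^2] = 0;  [s^3] = 1/6.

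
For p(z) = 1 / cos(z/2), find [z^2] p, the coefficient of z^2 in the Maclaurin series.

1/8

Divide the numerator series by the denominator series (power-series long division).
[z^0] = 1;  [z^1] = 0;  [z^2] = 1/8.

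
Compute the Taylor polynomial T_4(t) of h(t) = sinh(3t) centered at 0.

Apply the Taylor formula c_k = f^(k)(a)/k!.
[t^0] = 0;  [t^1] = 3;  [t^2] = 0;  [t^3] = 9/2;  [t^4] = 0.

9*t^3/2 + 3*t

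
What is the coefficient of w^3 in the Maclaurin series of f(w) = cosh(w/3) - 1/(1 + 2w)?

8

Combine the two series term by term.
f(0) = 0
f′(0) = 2
f′′(0) = -71/9
f′′′(0) = 48
So c_3 = f′′′(0)/3! = 8.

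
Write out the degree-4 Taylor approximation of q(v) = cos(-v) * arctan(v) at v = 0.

-5*v^3/6 + v

Expand each factor separately, then convolve coefficients.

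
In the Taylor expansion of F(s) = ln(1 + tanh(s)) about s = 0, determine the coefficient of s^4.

Substitute the inner expansion into the outer series and collect powers.
F(0) = 0
F′(0) = 1
F′′(0) = -1
F′′′(0) = 0
F^(4)(0) = 2
So c_4 = F^(4)(0)/4! = 1/12.

1/12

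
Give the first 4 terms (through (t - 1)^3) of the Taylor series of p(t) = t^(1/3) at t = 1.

5*(t - 1)^3/81 - (t - 1)^2/9 + (t - 1)/3 + 1

Use the known series and substitute for the argument.
p(1) = 1
p′(1) = 1/3
p′′(1) = -2/9
p′′′(1) = 10/27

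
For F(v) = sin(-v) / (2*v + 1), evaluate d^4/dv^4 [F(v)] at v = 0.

Multiply the numerator's expansion by the denominator's geometric series.
The coefficient of v^4 in the expansion is 23/3, so F^(4)(0) = 4! * (23/3) = 184.

184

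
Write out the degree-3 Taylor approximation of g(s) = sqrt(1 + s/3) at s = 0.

s^3/432 - s^2/72 + s/6 + 1

g(0) = 1
g′(0) = 1/6
g′′(0) = -1/36
g′′′(0) = 1/72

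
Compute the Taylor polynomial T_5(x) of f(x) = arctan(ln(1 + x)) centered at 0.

-11*x^5/60 + x^4/4 - x^2/2 + x

Let u equal the inner series; expand the outer function in u and truncate.
f(0) = 0
f′(0) = 1
f′′(0) = -1
f′′′(0) = 0
f^(4)(0) = 6
f^(5)(0) = -22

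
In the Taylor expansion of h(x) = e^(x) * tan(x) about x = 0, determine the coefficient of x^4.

Write out both Maclaurin series and multiply, keeping only the needed powers.
[x^0] = 0;  [x^1] = 1;  [x^2] = 1;  [x^3] = 5/6;  [x^4] = 1/2.
So c_4 = h^(4)(0)/4! = 1/2.

1/2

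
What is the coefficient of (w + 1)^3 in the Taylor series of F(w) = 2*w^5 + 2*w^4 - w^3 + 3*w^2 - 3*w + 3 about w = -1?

11

F(-1) = 10
F′(-1) = -10
F′′(-1) = -4
F′′′(-1) = 66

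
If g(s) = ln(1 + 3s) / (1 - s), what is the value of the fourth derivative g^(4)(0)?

-306

Expand each factor separately, then convolve coefficients.
The coefficient of s^4 in the expansion is -51/4, so g^(4)(0) = 4! * (-51/4) = -306.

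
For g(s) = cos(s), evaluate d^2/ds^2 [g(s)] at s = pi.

1

From the series, [(s - pi)^2] g = 1/2; multiply by 2! = 2 to get 1.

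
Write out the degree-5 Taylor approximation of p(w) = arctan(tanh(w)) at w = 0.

2*w^5/3 - 2*w^3/3 + w

Compose series: expand the inner function first, then feed it into the outer expansion.
p(0) = 0
p′(0) = 1
p′′(0) = 0
p′′′(0) = -4
p^(4)(0) = 0
p^(5)(0) = 80
The Taylor polynomial is Σ p^(k)(0)/k! · w^k.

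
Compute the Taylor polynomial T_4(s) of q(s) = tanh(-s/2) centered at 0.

s^3/24 - s/2

Use the known series and substitute for the argument.
q(0) = 0
q′(0) = -1/2
q′′(0) = 0
q′′′(0) = 1/4
q^(4)(0) = 0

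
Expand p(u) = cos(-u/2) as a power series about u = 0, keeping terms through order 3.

Compute the successive derivatives at the expansion point and divide by k!.

1 - u^2/8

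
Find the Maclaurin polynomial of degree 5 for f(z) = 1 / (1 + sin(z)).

Write 1/(1+u) = 1 - u + u^2 - u^3 + ... and substitute the series for u.
f(0) = 1
f′(0) = -1
f′′(0) = 2
f′′′(0) = -5
f^(4)(0) = 16
f^(5)(0) = -61
Dividing each by k! gives the coefficients c_0, ..., c_5.

-61*z^5/120 + 2*z^4/3 - 5*z^3/6 + z^2 - z + 1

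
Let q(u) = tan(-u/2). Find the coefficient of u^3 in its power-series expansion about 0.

-1/24

q(0) = 0
q′(0) = -1/2
q′′(0) = 0
q′′′(0) = -1/4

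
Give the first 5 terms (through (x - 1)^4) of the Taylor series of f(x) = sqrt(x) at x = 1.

f(1) = 1
f′(1) = 1/2
f′′(1) = -1/4
f′′′(1) = 3/8
f^(4)(1) = -15/16

-5*(x - 1)^4/128 + (x - 1)^3/16 - (x - 1)^2/8 + (x - 1)/2 + 1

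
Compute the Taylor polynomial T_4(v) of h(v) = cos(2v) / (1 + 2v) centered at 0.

Write out both Maclaurin series and multiply, keeping only the needed powers.
h(0) = 1
h′(0) = -2
h′′(0) = 4
h′′′(0) = -24
h^(4)(0) = 208

26*v^4/3 - 4*v^3 + 2*v^2 - 2*v + 1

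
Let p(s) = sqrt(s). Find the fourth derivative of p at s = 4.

-15/2048

From the series, [(s - 4)^4] p = -5/16384; multiply by 4! = 24 to get -15/2048.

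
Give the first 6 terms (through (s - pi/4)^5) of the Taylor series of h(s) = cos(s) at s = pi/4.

-sqrt(2)*(s - pi/4)^5/240 + sqrt(2)*(s - pi/4)^4/48 + sqrt(2)*(s - pi/4)^3/12 - sqrt(2)*(s - pi/4)^2/4 - sqrt(2)*(s - pi/4)/2 + sqrt(2)/2

[(s - pi/4)^0] = sqrt(2)/2;  [(s - pi/4)^1] = -sqrt(2)/2;  [(s - pi/4)^2] = -sqrt(2)/4;  [(s - pi/4)^3] = sqrt(2)/12;  [(s - pi/4)^4] = sqrt(2)/48;  [(s - pi/4)^5] = -sqrt(2)/240.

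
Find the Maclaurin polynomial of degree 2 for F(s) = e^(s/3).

s^2/18 + s/3 + 1

Use the known series and substitute for the argument.
[s^0] = 1;  [s^1] = 1/3;  [s^2] = 1/18.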